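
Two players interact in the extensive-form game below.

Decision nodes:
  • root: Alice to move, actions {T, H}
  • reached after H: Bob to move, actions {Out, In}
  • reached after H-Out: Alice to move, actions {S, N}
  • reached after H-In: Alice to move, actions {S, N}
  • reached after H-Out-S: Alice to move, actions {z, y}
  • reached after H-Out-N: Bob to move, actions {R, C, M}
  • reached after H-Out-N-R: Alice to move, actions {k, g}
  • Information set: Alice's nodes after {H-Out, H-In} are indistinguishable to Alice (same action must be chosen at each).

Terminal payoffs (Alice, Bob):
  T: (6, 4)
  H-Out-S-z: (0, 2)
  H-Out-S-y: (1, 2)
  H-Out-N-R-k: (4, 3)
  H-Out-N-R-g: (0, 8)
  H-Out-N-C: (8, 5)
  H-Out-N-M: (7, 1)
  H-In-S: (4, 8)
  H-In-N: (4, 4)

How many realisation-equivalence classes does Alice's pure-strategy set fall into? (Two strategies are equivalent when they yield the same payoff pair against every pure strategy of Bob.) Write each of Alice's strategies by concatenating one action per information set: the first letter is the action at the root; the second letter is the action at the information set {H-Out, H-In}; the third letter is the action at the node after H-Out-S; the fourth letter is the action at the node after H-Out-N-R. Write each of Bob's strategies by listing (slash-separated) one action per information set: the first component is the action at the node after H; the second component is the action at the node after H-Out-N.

5

Alice has 16 pure strategies: TSzk, TSzg, TSyk, TSyg, TNzk, TNzg, TNyk, TNyg, HSzk, HSzg, HSyk, HSyg, HNzk, HNzg, HNyk, HNyg. Columns: Out/R, Out/C, Out/M, In/R, In/C, In/M.
{TSzk, TSzg, TSyk, TSyg, TNzk, TNzg, TNyk, TNyg} → row (6,4) (6,4) (6,4) (6,4) (6,4) (6,4)
{HSzk, HSzg} → row (0,2) (0,2) (0,2) (4,8) (4,8) (4,8)
{HSyk, HSyg} → row (1,2) (1,2) (1,2) (4,8) (4,8) (4,8)
{HNzk, HNyk} → row (4,3) (8,5) (7,1) (4,4) (4,4) (4,4)
{HNzg, HNyg} → row (0,8) (8,5) (7,1) (4,4) (4,4) (4,4)
That's 5 distinct rows out of 16 strategies.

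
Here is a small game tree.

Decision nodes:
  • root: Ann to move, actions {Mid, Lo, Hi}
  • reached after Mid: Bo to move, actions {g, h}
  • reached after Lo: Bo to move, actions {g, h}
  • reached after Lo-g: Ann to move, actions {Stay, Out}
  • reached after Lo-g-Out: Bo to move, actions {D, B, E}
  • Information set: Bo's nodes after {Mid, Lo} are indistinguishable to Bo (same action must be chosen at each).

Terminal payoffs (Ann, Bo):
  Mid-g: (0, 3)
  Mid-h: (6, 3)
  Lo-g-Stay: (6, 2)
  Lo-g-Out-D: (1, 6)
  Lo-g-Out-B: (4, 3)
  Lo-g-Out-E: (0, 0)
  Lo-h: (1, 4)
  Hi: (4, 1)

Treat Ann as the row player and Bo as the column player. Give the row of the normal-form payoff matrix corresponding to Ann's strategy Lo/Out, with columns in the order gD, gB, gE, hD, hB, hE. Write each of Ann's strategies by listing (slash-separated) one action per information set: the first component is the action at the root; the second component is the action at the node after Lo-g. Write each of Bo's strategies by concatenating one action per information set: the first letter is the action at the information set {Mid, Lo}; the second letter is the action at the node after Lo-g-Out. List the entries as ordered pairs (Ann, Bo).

(1,6) (4,3) (0,0) (1,4) (1,4) (1,4)

vs gD: Ann plays Lo → Bo plays g at [Lo] → Ann plays Out at [Lo-g] → Bo plays D at [Lo-g-Out] → (1, 6)
vs gB: Ann plays Lo → Bo plays g at [Lo] → Ann plays Out at [Lo-g] → Bo plays B at [Lo-g-Out] → (4, 3)
vs gE: Ann plays Lo → Bo plays g at [Lo] → Ann plays Out at [Lo-g] → Bo plays E at [Lo-g-Out] → (0, 0)
vs hD: Ann plays Lo → Bo plays h at [Lo] → (1, 4)
vs hB: Ann plays Lo → Bo plays h at [Lo] → (1, 4)
vs hE: Ann plays Lo → Bo plays h at [Lo] → (1, 4)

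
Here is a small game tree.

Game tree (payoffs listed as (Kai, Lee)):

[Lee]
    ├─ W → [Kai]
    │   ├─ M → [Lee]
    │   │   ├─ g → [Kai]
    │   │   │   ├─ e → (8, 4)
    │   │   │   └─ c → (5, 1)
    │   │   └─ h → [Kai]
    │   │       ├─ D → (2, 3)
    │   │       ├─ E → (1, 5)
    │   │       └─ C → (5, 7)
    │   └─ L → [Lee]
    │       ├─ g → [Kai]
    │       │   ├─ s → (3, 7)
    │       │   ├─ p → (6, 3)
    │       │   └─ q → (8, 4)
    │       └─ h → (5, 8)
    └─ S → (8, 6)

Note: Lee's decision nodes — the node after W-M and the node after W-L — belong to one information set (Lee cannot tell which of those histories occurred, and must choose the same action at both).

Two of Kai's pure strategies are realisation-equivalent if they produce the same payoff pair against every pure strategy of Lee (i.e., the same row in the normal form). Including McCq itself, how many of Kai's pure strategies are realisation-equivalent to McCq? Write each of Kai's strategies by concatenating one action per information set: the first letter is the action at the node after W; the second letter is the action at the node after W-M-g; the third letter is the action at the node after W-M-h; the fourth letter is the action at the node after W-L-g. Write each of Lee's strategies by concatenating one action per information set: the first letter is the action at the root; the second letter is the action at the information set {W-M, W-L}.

Row for McCq (columns Wg, Wh, Sg, Sh): (5,1) (5,7) (8,6) (8,6).
Under McCq, Kai's choice at the node after W-L-g can never be reached regardless of what Lee does, so varying those choices leaves every outcome unchanged.
Holding the reachable choices fixed and varying the unreachable one freely already gives 3 equivalent strategies.
No other strategy reproduces this row, so those 3 are the full class: McCs, McCp, McCq.

3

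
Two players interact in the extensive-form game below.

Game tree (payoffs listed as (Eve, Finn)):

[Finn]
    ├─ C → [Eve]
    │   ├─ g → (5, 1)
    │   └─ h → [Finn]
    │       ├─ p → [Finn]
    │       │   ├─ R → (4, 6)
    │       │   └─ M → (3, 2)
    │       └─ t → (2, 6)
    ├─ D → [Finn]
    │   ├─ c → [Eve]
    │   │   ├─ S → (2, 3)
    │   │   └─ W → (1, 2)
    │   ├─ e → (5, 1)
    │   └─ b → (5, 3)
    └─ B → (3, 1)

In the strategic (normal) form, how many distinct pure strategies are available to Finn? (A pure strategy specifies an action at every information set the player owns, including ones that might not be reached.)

Finn owns the root with actions {C, D, B} — three choices.
Finn owns the node after D with actions {c, e, b} — three choices.
Finn owns the node after C-h with actions {p, t} — two choices.
Finn owns the node after C-h-p with actions {R, M} — two choices.
A pure strategy fixes one action at each information set independently, so the count is the product 3 × 3 × 2 × 2 = 36.

36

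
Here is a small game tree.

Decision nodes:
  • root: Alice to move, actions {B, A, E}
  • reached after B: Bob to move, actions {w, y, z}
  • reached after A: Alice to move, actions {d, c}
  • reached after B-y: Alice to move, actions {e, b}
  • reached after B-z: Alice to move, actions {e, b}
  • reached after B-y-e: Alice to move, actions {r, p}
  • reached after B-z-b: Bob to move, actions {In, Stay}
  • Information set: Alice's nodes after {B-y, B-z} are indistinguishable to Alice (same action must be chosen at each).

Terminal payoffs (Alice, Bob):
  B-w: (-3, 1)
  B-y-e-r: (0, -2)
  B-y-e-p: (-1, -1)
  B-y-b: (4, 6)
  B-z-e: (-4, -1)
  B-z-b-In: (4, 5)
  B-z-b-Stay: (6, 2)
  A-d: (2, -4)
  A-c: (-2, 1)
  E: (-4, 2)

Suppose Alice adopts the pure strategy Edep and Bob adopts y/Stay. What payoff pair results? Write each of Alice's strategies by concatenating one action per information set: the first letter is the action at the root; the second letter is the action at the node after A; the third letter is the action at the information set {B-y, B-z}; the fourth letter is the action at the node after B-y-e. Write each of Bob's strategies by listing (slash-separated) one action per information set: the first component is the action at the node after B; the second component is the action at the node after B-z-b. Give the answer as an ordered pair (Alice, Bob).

Trace the play path from the root:
  Alice plays E
→ terminal payoff (-4, 2).
(Alice's choice at the node after A is never reached on this path, so it doesn't affect the outcome.)

(-4, 2)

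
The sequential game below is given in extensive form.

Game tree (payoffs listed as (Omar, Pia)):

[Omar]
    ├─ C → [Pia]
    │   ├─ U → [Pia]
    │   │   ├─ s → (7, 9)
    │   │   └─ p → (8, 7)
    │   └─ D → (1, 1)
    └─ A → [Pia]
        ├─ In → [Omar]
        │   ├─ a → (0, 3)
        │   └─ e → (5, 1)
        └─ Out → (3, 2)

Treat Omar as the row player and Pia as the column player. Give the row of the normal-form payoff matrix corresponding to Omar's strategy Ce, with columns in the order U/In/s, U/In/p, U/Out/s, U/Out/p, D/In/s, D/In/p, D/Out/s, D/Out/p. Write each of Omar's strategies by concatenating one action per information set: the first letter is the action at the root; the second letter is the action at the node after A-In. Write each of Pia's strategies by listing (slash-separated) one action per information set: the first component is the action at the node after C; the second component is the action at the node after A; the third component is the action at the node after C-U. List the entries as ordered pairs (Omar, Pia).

vs U/In/s: Omar plays C → Pia plays U at [C] → Pia plays s at [C-U] → (7, 9)
vs U/In/p: Omar plays C → Pia plays U at [C] → Pia plays p at [C-U] → (8, 7)
vs U/Out/s: Omar plays C → Pia plays U at [C] → Pia plays s at [C-U] → (7, 9)
vs U/Out/p: Omar plays C → Pia plays U at [C] → Pia plays p at [C-U] → (8, 7)
vs D/In/s: Omar plays C → Pia plays D at [C] → (1, 1)
vs D/In/p: Omar plays C → Pia plays D at [C] → (1, 1)
vs D/Out/s: Omar plays C → Pia plays D at [C] → (1, 1)
vs D/Out/p: Omar plays C → Pia plays D at [C] → (1, 1)

(7,9) (8,7) (7,9) (8,7) (1,1) (1,1) (1,1) (1,1)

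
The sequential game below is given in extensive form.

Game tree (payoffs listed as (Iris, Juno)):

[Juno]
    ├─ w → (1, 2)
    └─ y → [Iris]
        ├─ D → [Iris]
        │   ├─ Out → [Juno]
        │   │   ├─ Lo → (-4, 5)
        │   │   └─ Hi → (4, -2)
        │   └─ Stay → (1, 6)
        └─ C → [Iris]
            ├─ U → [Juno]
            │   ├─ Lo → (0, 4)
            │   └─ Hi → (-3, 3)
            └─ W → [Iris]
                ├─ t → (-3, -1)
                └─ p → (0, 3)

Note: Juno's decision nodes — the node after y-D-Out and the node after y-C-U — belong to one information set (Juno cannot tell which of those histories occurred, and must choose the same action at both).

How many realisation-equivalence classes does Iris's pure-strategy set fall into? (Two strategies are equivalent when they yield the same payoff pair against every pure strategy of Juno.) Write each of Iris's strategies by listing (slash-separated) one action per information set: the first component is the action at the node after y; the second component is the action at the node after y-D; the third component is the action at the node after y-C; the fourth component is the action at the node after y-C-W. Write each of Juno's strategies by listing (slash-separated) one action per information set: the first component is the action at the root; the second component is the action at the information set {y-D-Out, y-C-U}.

5

Iris has 16 pure strategies: D/Out/U/t, D/Out/U/p, D/Out/W/t, D/Out/W/p, D/Stay/U/t, D/Stay/U/p, D/Stay/W/t, D/Stay/W/p, C/Out/U/t, C/Out/U/p, C/Out/W/t, C/Out/W/p, C/Stay/U/t, C/Stay/U/p, C/Stay/W/t, C/Stay/W/p. Columns: w/Lo, w/Hi, y/Lo, y/Hi.
{D/Out/U/t, D/Out/U/p, D/Out/W/t, D/Out/W/p} → row (1,2) (1,2) (-4,5) (4,-2)
{D/Stay/U/t, D/Stay/U/p, D/Stay/W/t, D/Stay/W/p} → row (1,2) (1,2) (1,6) (1,6)
{C/Out/U/t, C/Out/U/p, C/Stay/U/t, C/Stay/U/p} → row (1,2) (1,2) (0,4) (-3,3)
{C/Out/W/t, C/Stay/W/t} → row (1,2) (1,2) (-3,-1) (-3,-1)
{C/Out/W/p, C/Stay/W/p} → row (1,2) (1,2) (0,3) (0,3)
That's 5 distinct rows out of 16 strategies.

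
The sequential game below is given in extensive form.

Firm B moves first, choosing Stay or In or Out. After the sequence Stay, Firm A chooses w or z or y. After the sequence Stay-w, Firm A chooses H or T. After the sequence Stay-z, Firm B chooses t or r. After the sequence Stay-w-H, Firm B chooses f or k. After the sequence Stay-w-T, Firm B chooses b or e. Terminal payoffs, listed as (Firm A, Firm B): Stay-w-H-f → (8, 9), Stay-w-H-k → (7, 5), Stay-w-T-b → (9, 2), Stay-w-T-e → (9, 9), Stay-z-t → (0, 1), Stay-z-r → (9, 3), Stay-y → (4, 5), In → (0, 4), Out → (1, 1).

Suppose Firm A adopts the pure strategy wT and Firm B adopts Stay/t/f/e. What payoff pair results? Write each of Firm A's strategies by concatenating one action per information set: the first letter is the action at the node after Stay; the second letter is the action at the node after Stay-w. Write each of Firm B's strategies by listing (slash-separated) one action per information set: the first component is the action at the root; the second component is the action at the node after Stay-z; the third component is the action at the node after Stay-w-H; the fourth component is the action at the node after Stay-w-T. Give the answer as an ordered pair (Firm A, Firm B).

(9, 9)

Trace the play path from the root:
  Firm B plays Stay
  Firm A plays w at [Stay]
  Firm A plays T at [Stay-w]
  Firm B plays e at [Stay-w-T]
→ terminal payoff (9, 9).
(Firm B's choice at the node after Stay-z is never reached on this path, so it doesn't affect the outcome.)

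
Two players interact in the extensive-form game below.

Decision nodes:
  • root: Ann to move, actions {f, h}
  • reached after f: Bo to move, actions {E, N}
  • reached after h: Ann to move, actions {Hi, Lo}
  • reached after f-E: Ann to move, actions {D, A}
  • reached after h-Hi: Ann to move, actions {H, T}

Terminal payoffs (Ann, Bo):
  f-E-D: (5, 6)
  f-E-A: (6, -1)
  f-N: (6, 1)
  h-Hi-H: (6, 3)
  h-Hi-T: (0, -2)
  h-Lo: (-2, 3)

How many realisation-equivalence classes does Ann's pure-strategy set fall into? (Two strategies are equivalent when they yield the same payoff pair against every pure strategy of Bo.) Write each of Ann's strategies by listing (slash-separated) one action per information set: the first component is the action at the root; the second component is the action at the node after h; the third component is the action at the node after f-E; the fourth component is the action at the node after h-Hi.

5

Ann has 16 pure strategies: f/Hi/D/H, f/Hi/D/T, f/Hi/A/H, f/Hi/A/T, f/Lo/D/H, f/Lo/D/T, f/Lo/A/H, f/Lo/A/T, h/Hi/D/H, h/Hi/D/T, h/Hi/A/H, h/Hi/A/T, h/Lo/D/H, h/Lo/D/T, h/Lo/A/H, h/Lo/A/T. Columns: E, N.
{f/Hi/D/H, f/Hi/D/T, f/Lo/D/H, f/Lo/D/T} → row (5,6) (6,1)
{f/Hi/A/H, f/Hi/A/T, f/Lo/A/H, f/Lo/A/T} → row (6,-1) (6,1)
{h/Hi/D/H, h/Hi/A/H} → row (6,3) (6,3)
{h/Hi/D/T, h/Hi/A/T} → row (0,-2) (0,-2)
{h/Lo/D/H, h/Lo/D/T, h/Lo/A/H, h/Lo/A/T} → row (-2,3) (-2,3)
That's 5 distinct rows out of 16 strategies.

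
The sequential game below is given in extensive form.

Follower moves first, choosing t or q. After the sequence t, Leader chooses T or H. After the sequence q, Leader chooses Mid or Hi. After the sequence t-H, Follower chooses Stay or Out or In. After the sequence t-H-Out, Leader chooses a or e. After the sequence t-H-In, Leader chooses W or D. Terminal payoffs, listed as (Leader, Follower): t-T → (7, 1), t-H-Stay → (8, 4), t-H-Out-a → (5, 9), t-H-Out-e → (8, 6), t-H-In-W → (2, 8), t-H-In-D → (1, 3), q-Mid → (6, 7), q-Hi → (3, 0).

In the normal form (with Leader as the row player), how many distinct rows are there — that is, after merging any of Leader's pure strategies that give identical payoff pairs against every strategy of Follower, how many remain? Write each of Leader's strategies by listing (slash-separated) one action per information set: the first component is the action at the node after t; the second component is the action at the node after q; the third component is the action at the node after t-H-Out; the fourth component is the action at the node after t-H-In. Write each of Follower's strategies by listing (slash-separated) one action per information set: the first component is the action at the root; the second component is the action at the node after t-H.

10

Leader has 16 pure strategies: T/Mid/a/W, T/Mid/a/D, T/Mid/e/W, T/Mid/e/D, T/Hi/a/W, T/Hi/a/D, T/Hi/e/W, T/Hi/e/D, H/Mid/a/W, H/Mid/a/D, H/Mid/e/W, H/Mid/e/D, H/Hi/a/W, H/Hi/a/D, H/Hi/e/W, H/Hi/e/D. Columns: t/Stay, t/Out, t/In, q/Stay, q/Out, q/In.
{T/Mid/a/W, T/Mid/a/D, T/Mid/e/W, T/Mid/e/D} → row (7,1) (7,1) (7,1) (6,7) (6,7) (6,7)
{T/Hi/a/W, T/Hi/a/D, T/Hi/e/W, T/Hi/e/D} → row (7,1) (7,1) (7,1) (3,0) (3,0) (3,0)
{H/Mid/a/W} → row (8,4) (5,9) (2,8) (6,7) (6,7) (6,7)
{H/Mid/a/D} → row (8,4) (5,9) (1,3) (6,7) (6,7) (6,7)
{H/Mid/e/W} → row (8,4) (8,6) (2,8) (6,7) (6,7) (6,7)
{H/Mid/e/D} → row (8,4) (8,6) (1,3) (6,7) (6,7) (6,7)
{H/Hi/a/W} → row (8,4) (5,9) (2,8) (3,0) (3,0) (3,0)
{H/Hi/a/D} → row (8,4) (5,9) (1,3) (3,0) (3,0) (3,0)
{H/Hi/e/W} → row (8,4) (8,6) (2,8) (3,0) (3,0) (3,0)
{H/Hi/e/D} → row (8,4) (8,6) (1,3) (3,0) (3,0) (3,0)
That's 10 distinct rows out of 16 strategies.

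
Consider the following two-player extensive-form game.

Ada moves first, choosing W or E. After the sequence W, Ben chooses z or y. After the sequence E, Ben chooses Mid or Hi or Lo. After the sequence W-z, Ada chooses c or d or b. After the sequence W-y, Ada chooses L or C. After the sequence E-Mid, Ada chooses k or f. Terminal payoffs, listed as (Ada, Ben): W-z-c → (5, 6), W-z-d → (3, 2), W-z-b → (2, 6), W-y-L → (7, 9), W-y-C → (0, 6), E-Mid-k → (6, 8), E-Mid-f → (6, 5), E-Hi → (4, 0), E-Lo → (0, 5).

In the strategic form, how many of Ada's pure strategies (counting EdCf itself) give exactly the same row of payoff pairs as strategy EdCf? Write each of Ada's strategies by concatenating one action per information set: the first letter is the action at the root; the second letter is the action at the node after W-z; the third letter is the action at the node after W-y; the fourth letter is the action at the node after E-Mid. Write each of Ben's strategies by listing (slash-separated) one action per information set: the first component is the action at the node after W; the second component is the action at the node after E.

Row for EdCf (columns z/Mid, z/Hi, z/Lo, y/Mid, y/Hi, y/Lo): (6,5) (4,0) (0,5) (6,5) (4,0) (0,5).
Under EdCf, Ada's choice at the node after W-z and at the node after W-y can never be reached regardless of what Ben does, so varying those choices leaves every outcome unchanged.
Holding the reachable choices fixed and varying the unreachable ones freely already gives 3 × 2 = 6 equivalent strategies.
No other strategy reproduces this row, so those 6 are the full class: EcLf, EcCf, EdLf, EdCf, EbLf, EbCf.

6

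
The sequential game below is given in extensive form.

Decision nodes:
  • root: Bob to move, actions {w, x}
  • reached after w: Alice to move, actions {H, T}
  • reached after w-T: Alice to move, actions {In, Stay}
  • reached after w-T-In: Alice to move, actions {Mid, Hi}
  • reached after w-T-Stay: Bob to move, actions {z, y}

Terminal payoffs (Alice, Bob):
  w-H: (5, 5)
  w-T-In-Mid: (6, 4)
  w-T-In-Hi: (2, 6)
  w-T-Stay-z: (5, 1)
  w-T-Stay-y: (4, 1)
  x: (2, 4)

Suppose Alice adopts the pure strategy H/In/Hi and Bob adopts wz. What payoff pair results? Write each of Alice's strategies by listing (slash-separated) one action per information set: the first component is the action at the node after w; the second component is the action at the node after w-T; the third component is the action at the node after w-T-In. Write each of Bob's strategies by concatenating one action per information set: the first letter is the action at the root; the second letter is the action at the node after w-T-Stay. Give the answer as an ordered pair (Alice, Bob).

(5, 5)

Trace the play path from the root:
  Bob plays w
  Alice plays H at [w]
→ terminal payoff (5, 5).
(Alice's choice at the node after w-T is never reached on this path, so it doesn't affect the outcome.)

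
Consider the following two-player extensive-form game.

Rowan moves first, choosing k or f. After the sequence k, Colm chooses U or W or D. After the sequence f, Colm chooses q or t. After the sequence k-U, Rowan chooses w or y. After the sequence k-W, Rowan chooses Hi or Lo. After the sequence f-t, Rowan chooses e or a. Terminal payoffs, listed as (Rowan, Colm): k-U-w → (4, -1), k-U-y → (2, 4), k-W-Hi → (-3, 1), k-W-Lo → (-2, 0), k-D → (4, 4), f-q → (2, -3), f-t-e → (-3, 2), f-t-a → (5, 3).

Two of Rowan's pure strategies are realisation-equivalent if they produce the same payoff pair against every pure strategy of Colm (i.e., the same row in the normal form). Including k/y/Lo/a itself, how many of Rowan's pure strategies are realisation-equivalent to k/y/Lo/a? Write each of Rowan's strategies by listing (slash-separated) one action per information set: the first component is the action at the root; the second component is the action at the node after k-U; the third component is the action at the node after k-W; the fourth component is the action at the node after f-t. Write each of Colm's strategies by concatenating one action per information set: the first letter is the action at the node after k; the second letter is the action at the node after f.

2

Row for k/y/Lo/a (columns Uq, Ut, Wq, Wt, Dq, Dt): (2,4) (2,4) (-2,0) (-2,0) (4,4) (4,4).
Under k/y/Lo/a, Rowan's choice at the node after f-t can never be reached regardless of what Colm does, so varying those choices leaves every outcome unchanged.
Holding the reachable choices fixed and varying the unreachable one freely already gives 2 equivalent strategies.
No other strategy reproduces this row, so those 2 are the full class: k/y/Lo/e, k/y/Lo/a.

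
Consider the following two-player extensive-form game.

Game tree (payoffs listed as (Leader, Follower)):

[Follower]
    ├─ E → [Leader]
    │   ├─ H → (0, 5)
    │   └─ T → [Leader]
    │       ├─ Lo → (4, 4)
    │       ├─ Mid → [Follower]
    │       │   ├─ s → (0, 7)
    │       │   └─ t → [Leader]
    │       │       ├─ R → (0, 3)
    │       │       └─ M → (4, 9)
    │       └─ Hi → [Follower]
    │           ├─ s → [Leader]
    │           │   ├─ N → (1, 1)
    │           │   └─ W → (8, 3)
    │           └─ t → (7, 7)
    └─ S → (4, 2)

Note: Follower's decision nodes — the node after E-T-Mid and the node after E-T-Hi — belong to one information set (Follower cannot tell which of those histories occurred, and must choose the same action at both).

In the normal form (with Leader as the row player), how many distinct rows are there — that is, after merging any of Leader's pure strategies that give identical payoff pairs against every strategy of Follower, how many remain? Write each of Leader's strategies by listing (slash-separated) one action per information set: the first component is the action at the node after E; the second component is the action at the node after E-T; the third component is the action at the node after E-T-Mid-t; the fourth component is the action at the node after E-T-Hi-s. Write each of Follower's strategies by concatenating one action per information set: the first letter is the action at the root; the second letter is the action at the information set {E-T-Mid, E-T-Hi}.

6

Leader has 24 pure strategies: H/Lo/R/N, H/Lo/R/W, H/Lo/M/N, H/Lo/M/W, H/Mid/R/N, H/Mid/R/W, H/Mid/M/N, H/Mid/M/W, H/Hi/R/N, H/Hi/R/W, H/Hi/M/N, H/Hi/M/W, T/Lo/R/N, T/Lo/R/W, T/Lo/M/N, T/Lo/M/W, T/Mid/R/N, T/Mid/R/W, T/Mid/M/N, T/Mid/M/W, T/Hi/R/N, T/Hi/R/W, T/Hi/M/N, T/Hi/M/W. Columns: Es, Et, Ss, St.
{H/Lo/R/N, H/Lo/R/W, H/Lo/M/N, H/Lo/M/W, H/Mid/R/N, H/Mid/R/W, H/Mid/M/N, H/Mid/M/W, H/Hi/R/N, H/Hi/R/W, H/Hi/M/N, H/Hi/M/W} → row (0,5) (0,5) (4,2) (4,2)
{T/Lo/R/N, T/Lo/R/W, T/Lo/M/N, T/Lo/M/W} → row (4,4) (4,4) (4,2) (4,2)
{T/Mid/R/N, T/Mid/R/W} → row (0,7) (0,3) (4,2) (4,2)
{T/Mid/M/N, T/Mid/M/W} → row (0,7) (4,9) (4,2) (4,2)
{T/Hi/R/N, T/Hi/M/N} → row (1,1) (7,7) (4,2) (4,2)
{T/Hi/R/W, T/Hi/M/W} → row (8,3) (7,7) (4,2) (4,2)
That's 6 distinct rows out of 24 strategies.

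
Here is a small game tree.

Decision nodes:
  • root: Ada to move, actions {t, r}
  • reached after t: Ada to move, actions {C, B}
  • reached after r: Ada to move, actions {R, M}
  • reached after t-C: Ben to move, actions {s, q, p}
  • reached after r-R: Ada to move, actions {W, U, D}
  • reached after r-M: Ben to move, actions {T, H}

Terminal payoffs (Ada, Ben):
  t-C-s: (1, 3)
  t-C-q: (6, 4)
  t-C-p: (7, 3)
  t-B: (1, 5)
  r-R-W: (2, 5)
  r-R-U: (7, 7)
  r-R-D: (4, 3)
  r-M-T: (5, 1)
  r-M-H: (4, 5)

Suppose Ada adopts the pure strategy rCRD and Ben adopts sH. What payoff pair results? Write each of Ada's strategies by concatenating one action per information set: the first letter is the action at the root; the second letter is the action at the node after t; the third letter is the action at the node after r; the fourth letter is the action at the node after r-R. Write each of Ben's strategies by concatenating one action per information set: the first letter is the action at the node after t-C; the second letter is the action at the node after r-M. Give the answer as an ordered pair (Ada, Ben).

Trace the play path from the root:
  Ada plays r
  Ada plays R at [r]
  Ada plays D at [r-R]
→ terminal payoff (4, 3).
(Ada's choice at the node after t is never reached on this path, so it doesn't affect the outcome.)

(4, 3)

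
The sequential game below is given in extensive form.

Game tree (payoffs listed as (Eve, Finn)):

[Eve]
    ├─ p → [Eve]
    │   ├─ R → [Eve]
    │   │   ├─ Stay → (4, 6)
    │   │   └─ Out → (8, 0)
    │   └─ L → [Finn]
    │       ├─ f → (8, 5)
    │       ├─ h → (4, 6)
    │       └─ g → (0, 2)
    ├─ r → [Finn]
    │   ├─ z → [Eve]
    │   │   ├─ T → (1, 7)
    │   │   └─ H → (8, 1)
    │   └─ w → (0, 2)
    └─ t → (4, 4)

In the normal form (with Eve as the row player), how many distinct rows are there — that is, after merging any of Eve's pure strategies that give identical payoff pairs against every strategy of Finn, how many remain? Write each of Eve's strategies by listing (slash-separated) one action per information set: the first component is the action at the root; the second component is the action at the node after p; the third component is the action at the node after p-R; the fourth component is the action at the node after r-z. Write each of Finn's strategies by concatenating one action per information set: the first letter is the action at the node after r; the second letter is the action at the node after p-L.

6

Eve has 24 pure strategies: p/R/Stay/T, p/R/Stay/H, p/R/Out/T, p/R/Out/H, p/L/Stay/T, p/L/Stay/H, p/L/Out/T, p/L/Out/H, r/R/Stay/T, r/R/Stay/H, r/R/Out/T, r/R/Out/H, r/L/Stay/T, r/L/Stay/H, r/L/Out/T, r/L/Out/H, t/R/Stay/T, t/R/Stay/H, t/R/Out/T, t/R/Out/H, t/L/Stay/T, t/L/Stay/H, t/L/Out/T, t/L/Out/H. Columns: zf, zh, zg, wf, wh, wg.
{p/R/Stay/T, p/R/Stay/H} → row (4,6) (4,6) (4,6) (4,6) (4,6) (4,6)
{p/R/Out/T, p/R/Out/H} → row (8,0) (8,0) (8,0) (8,0) (8,0) (8,0)
{p/L/Stay/T, p/L/Stay/H, p/L/Out/T, p/L/Out/H} → row (8,5) (4,6) (0,2) (8,5) (4,6) (0,2)
{r/R/Stay/T, r/R/Out/T, r/L/Stay/T, r/L/Out/T} → row (1,7) (1,7) (1,7) (0,2) (0,2) (0,2)
{r/R/Stay/H, r/R/Out/H, r/L/Stay/H, r/L/Out/H} → row (8,1) (8,1) (8,1) (0,2) (0,2) (0,2)
{t/R/Stay/T, t/R/Stay/H, t/R/Out/T, t/R/Out/H, t/L/Stay/T, t/L/Stay/H, t/L/Out/T, t/L/Out/H} → row (4,4) (4,4) (4,4) (4,4) (4,4) (4,4)
That's 6 distinct rows out of 24 strategies.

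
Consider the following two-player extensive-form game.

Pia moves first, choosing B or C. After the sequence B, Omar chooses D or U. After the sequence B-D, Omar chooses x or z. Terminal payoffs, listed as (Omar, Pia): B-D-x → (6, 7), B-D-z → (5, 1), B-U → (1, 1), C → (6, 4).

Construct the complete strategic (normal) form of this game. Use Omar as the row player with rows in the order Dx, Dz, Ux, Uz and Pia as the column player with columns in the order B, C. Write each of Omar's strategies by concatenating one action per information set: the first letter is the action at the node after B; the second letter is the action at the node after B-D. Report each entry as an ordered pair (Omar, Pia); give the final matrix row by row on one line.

Dx: (6,7) (6,4) | Dz: (5,1) (6,4) | Ux: (1,1) (6,4) | Uz: (1,1) (6,4)

Row Dx: B→(6,7), C→(6,4)
Row Dz: B→(5,1), C→(6,4)
Row Ux: B→(1,1), C→(6,4)
Row Uz: B→(1,1), C→(6,4)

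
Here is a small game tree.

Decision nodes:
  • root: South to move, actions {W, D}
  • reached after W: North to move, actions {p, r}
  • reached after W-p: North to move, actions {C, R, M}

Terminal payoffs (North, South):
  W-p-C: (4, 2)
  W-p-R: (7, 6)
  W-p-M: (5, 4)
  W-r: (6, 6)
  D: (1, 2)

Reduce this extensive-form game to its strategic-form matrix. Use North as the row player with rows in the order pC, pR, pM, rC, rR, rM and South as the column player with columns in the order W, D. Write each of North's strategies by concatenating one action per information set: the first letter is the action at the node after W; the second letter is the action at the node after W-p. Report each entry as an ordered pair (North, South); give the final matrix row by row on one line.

pC: (4,2) (1,2) | pR: (7,6) (1,2) | pM: (5,4) (1,2) | rC: (6,6) (1,2) | rR: (6,6) (1,2) | rM: (6,6) (1,2)

Row pC: W→(4,2), D→(1,2)
Row pR: W→(7,6), D→(1,2)
Row pM: W→(5,4), D→(1,2)
Row rC: W→(6,6), D→(1,2)
Row rR: W→(6,6), D→(1,2)
Row rM: W→(6,6), D→(1,2)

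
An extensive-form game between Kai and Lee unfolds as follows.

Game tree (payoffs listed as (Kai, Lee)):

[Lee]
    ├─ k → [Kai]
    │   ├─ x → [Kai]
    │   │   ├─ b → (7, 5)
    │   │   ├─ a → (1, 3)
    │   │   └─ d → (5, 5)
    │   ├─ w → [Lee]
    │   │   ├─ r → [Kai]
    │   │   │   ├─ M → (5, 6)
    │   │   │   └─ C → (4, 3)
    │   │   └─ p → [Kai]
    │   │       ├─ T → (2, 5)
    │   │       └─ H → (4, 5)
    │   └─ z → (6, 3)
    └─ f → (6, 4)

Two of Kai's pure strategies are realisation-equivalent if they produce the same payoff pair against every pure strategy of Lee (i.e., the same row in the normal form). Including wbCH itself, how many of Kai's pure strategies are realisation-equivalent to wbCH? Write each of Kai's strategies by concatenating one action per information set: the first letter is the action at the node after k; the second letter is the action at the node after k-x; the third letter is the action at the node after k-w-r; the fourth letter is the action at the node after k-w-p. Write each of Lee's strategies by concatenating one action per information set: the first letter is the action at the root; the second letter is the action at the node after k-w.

3

Row for wbCH (columns kr, kp, fr, fp): (4,3) (4,5) (6,4) (6,4).
Under wbCH, Kai's choice at the node after k-x can never be reached regardless of what Lee does, so varying those choices leaves every outcome unchanged.
Holding the reachable choices fixed and varying the unreachable one freely already gives 3 equivalent strategies.
No other strategy reproduces this row, so those 3 are the full class: wbCH, waCH, wdCH.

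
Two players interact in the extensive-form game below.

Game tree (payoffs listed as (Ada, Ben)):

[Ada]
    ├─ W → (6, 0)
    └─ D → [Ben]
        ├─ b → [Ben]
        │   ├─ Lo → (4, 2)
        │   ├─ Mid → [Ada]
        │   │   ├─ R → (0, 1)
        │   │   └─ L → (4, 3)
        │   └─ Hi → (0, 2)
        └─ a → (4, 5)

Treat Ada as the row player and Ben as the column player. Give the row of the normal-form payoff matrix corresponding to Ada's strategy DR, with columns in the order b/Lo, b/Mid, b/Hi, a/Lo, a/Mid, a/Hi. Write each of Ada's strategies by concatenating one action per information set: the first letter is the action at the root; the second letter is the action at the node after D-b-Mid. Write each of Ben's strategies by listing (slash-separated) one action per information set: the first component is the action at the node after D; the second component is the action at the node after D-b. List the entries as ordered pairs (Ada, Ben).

(4,2) (0,1) (0,2) (4,5) (4,5) (4,5)

vs b/Lo: Ada plays D → Ben plays b at [D] → Ben plays Lo at [D-b] → (4, 2)
vs b/Mid: Ada plays D → Ben plays b at [D] → Ben plays Mid at [D-b] → Ada plays R at [D-b-Mid] → (0, 1)
vs b/Hi: Ada plays D → Ben plays b at [D] → Ben plays Hi at [D-b] → (0, 2)
vs a/Lo: Ada plays D → Ben plays a at [D] → (4, 5)
vs a/Mid: Ada plays D → Ben plays a at [D] → (4, 5)
vs a/Hi: Ada plays D → Ben plays a at [D] → (4, 5)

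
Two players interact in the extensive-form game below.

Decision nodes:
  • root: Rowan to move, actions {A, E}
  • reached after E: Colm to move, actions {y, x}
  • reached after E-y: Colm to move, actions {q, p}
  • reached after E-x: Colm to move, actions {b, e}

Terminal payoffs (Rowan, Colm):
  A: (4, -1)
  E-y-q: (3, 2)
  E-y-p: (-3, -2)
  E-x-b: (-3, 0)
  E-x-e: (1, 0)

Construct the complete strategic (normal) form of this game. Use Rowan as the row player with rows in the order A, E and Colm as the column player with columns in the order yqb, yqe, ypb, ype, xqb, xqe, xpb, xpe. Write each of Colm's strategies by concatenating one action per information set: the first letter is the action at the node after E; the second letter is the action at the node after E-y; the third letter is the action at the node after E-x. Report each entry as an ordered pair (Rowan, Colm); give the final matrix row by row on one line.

Row A: yqb→(4,-1), yqe→(4,-1), ypb→(4,-1), ype→(4,-1), xqb→(4,-1), xqe→(4,-1), xpb→(4,-1), xpe→(4,-1)
Row E: yqb→(3,2), yqe→(3,2), ypb→(-3,-2), ype→(-3,-2), xqb→(-3,0), xqe→(1,0), xpb→(-3,0), xpe→(1,0)

A: (4,-1) (4,-1) (4,-1) (4,-1) (4,-1) (4,-1) (4,-1) (4,-1) | E: (3,2) (3,2) (-3,-2) (-3,-2) (-3,0) (1,0) (-3,0) (1,0)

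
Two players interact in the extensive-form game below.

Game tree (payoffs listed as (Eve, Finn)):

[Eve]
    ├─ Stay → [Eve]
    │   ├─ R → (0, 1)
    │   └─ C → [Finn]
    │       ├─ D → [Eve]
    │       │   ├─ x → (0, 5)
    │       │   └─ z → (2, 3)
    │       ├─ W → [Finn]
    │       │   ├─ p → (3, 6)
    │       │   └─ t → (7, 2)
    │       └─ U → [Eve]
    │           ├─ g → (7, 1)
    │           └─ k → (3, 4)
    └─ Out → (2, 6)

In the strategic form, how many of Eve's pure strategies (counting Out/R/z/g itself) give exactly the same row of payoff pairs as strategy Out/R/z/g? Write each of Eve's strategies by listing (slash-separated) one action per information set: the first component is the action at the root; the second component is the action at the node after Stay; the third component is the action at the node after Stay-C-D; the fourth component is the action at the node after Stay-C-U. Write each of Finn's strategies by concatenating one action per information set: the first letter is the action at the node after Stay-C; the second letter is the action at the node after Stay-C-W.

Row for Out/R/z/g (columns Dp, Dt, Wp, Wt, Up, Ut): (2,6) (2,6) (2,6) (2,6) (2,6) (2,6).
Under Out/R/z/g, Eve's choice at the node after Stay and at the node after Stay-C-D and at the node after Stay-C-U can never be reached regardless of what Finn does, so varying those choices leaves every outcome unchanged.
Holding the reachable choices fixed and varying the unreachable ones freely already gives 2 × 2 × 2 = 8 equivalent strategies.
No other strategy reproduces this row, so those 8 are the full class: Out/R/x/g, Out/R/x/k, Out/R/z/g, Out/R/z/k, Out/C/x/g, Out/C/x/k, Out/C/z/g, Out/C/z/k.

8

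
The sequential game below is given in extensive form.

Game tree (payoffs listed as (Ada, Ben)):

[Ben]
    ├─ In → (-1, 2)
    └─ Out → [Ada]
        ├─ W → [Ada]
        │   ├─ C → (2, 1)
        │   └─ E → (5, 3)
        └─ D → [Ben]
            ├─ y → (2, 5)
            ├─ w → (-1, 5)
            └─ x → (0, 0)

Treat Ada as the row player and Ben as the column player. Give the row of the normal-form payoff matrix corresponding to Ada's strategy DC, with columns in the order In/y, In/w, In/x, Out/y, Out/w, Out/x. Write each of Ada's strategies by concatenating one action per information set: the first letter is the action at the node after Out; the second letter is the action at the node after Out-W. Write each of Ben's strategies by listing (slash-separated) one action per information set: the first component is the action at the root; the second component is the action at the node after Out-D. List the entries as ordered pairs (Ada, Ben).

vs In/y: Ben plays In → (-1, 2)
vs In/w: Ben plays In → (-1, 2)
vs In/x: Ben plays In → (-1, 2)
vs Out/y: Ben plays Out → Ada plays D at [Out] → Ben plays y at [Out-D] → (2, 5)
vs Out/w: Ben plays Out → Ada plays D at [Out] → Ben plays w at [Out-D] → (-1, 5)
vs Out/x: Ben plays Out → Ada plays D at [Out] → Ben plays x at [Out-D] → (0, 0)

(-1,2) (-1,2) (-1,2) (2,5) (-1,5) (0,0)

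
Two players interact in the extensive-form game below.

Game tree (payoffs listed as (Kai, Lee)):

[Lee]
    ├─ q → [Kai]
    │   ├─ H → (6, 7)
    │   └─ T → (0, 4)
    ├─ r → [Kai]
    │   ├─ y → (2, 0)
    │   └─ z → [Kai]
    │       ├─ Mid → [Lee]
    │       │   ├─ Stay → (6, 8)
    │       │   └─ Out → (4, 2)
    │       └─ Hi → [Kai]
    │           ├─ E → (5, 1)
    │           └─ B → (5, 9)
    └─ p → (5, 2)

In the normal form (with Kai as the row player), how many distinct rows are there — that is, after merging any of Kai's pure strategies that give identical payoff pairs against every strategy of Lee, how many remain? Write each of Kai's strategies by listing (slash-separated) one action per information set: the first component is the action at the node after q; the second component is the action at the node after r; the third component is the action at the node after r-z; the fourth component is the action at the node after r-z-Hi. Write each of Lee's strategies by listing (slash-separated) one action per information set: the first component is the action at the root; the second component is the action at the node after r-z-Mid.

8

Kai has 16 pure strategies: H/y/Mid/E, H/y/Mid/B, H/y/Hi/E, H/y/Hi/B, H/z/Mid/E, H/z/Mid/B, H/z/Hi/E, H/z/Hi/B, T/y/Mid/E, T/y/Mid/B, T/y/Hi/E, T/y/Hi/B, T/z/Mid/E, T/z/Mid/B, T/z/Hi/E, T/z/Hi/B. Columns: q/Stay, q/Out, r/Stay, r/Out, p/Stay, p/Out.
{H/y/Mid/E, H/y/Mid/B, H/y/Hi/E, H/y/Hi/B} → row (6,7) (6,7) (2,0) (2,0) (5,2) (5,2)
{H/z/Mid/E, H/z/Mid/B} → row (6,7) (6,7) (6,8) (4,2) (5,2) (5,2)
{H/z/Hi/E} → row (6,7) (6,7) (5,1) (5,1) (5,2) (5,2)
{H/z/Hi/B} → row (6,7) (6,7) (5,9) (5,9) (5,2) (5,2)
{T/y/Mid/E, T/y/Mid/B, T/y/Hi/E, T/y/Hi/B} → row (0,4) (0,4) (2,0) (2,0) (5,2) (5,2)
{T/z/Mid/E, T/z/Mid/B} → row (0,4) (0,4) (6,8) (4,2) (5,2) (5,2)
{T/z/Hi/E} → row (0,4) (0,4) (5,1) (5,1) (5,2) (5,2)
{T/z/Hi/B} → row (0,4) (0,4) (5,9) (5,9) (5,2) (5,2)
That's 8 distinct rows out of 16 strategies.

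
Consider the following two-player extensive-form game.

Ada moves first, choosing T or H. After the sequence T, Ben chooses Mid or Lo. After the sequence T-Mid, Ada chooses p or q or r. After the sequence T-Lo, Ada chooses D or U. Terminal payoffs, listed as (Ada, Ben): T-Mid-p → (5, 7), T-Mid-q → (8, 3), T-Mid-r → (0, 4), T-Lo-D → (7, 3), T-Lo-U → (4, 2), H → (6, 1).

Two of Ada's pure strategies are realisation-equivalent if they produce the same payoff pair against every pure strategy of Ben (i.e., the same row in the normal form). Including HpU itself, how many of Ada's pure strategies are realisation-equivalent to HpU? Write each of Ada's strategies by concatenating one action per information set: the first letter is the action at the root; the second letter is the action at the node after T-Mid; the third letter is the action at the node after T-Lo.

Row for HpU (columns Mid, Lo): (6,1) (6,1).
Under HpU, Ada's choice at the node after T-Mid and at the node after T-Lo can never be reached regardless of what Ben does, so varying those choices leaves every outcome unchanged.
Holding the reachable choices fixed and varying the unreachable ones freely already gives 3 × 2 = 6 equivalent strategies.
No other strategy reproduces this row, so those 6 are the full class: HpD, HpU, HqD, HqU, HrD, HrU.

6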